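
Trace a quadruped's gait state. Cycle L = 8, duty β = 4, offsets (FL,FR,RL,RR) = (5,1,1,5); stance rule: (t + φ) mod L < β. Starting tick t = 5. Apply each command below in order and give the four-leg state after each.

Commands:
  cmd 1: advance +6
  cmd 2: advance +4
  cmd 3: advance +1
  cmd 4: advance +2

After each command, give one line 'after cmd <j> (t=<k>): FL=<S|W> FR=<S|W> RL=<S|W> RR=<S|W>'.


after cmd 1 (t=11): FL=S FR=W RL=W RR=S
after cmd 2 (t=15): FL=W FR=S RL=S RR=W
after cmd 3 (t=16): FL=W FR=S RL=S RR=W
after cmd 4 (t=18): FL=W FR=S RL=S RR=W

start t=5: FL=S FR=W RL=W RR=S
cmd 1: advance +6 → t=11, phase=(0,4,4,0) → FL=S FR=W RL=W RR=S
cmd 2: advance +4 → t=15, phase=(4,0,0,4) → FL=W FR=S RL=S RR=W
cmd 3: advance +1 → t=16, phase=(5,1,1,5) → FL=W FR=S RL=S RR=W
cmd 4: advance +2 → t=18, phase=(7,3,3,7) → FL=W FR=S RL=S RR=W


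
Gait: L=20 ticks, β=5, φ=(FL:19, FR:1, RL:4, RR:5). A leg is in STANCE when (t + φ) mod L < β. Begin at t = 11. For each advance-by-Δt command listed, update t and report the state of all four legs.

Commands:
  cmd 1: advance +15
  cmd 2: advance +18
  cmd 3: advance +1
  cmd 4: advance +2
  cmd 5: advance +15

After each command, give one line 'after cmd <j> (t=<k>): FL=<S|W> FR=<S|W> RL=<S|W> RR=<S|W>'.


start t=11: FL=W FR=W RL=W RR=W
cmd 1: advance +15 → t=26, phase=(5,7,10,11) → FL=W FR=W RL=W RR=W
cmd 2: advance +18 → t=44, phase=(3,5,8,9) → FL=S FR=W RL=W RR=W
cmd 3: advance +1 → t=45, phase=(4,6,9,10) → FL=S FR=W RL=W RR=W
cmd 4: advance +2 → t=47, phase=(6,8,11,12) → FL=W FR=W RL=W RR=W
cmd 5: advance +15 → t=62, phase=(1,3,6,7) → FL=S FR=S RL=W RR=W

after cmd 1 (t=26): FL=W FR=W RL=W RR=W
after cmd 2 (t=44): FL=S FR=W RL=W RR=W
after cmd 3 (t=45): FL=S FR=W RL=W RR=W
after cmd 4 (t=47): FL=W FR=W RL=W RR=W
after cmd 5 (t=62): FL=S FR=S RL=W RR=W


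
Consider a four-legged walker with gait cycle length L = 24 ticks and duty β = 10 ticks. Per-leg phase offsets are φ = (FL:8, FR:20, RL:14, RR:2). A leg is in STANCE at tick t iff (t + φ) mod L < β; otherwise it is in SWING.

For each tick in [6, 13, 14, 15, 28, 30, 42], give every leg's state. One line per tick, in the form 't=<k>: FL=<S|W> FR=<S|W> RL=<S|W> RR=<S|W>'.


t=6: FL=W FR=S RL=W RR=S
t=13: FL=W FR=S RL=S RR=W
t=14: FL=W FR=W RL=S RR=W
t=15: FL=W FR=W RL=S RR=W
t=28: FL=W FR=S RL=W RR=S
t=30: FL=W FR=S RL=W RR=S
t=42: FL=S FR=W RL=S RR=W

t=6: phase=(14,2,20,8) vs β=10 → FL=W FR=S RL=W RR=S
t=13: phase=(21,9,3,15) vs β=10 → FL=W FR=S RL=S RR=W
t=14: phase=(22,10,4,16) vs β=10 → FL=W FR=W RL=S RR=W
t=15: phase=(23,11,5,17) vs β=10 → FL=W FR=W RL=S RR=W
t=28: phase=(12,0,18,6) vs β=10 → FL=W FR=S RL=W RR=S
t=30: phase=(14,2,20,8) vs β=10 → FL=W FR=S RL=W RR=S
t=42: phase=(2,14,8,20) vs β=10 → FL=S FR=W RL=S RR=W


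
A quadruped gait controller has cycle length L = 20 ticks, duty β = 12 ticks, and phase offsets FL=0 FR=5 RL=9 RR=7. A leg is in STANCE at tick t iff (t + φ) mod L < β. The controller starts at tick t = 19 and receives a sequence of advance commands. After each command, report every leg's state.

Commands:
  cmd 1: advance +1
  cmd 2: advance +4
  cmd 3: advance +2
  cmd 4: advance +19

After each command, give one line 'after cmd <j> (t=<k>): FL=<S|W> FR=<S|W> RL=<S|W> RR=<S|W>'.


start t=19: FL=W FR=S RL=S RR=S
cmd 1: advance +1 → t=20, phase=(0,5,9,7) → FL=S FR=S RL=S RR=S
cmd 2: advance +4 → t=24, phase=(4,9,13,11) → FL=S FR=S RL=W RR=S
cmd 3: advance +2 → t=26, phase=(6,11,15,13) → FL=S FR=S RL=W RR=W
cmd 4: advance +19 → t=45, phase=(5,10,14,12) → FL=S FR=S RL=W RR=W

after cmd 1 (t=20): FL=S FR=S RL=S RR=S
after cmd 2 (t=24): FL=S FR=S RL=W RR=S
after cmd 3 (t=26): FL=S FR=S RL=W RR=W
after cmd 4 (t=45): FL=S FR=S RL=W RR=W


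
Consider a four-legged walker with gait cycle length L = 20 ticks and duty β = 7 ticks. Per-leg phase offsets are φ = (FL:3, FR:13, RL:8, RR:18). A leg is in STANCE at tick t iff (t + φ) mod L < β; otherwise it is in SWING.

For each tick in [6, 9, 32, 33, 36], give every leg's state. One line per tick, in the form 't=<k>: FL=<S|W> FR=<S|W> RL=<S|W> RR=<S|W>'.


t=6: phase=(9,19,14,4) vs β=7 → FL=W FR=W RL=W RR=S
t=9: phase=(12,2,17,7) vs β=7 → FL=W FR=S RL=W RR=W
t=32: phase=(15,5,0,10) vs β=7 → FL=W FR=S RL=S RR=W
t=33: phase=(16,6,1,11) vs β=7 → FL=W FR=S RL=S RR=W
t=36: phase=(19,9,4,14) vs β=7 → FL=W FR=W RL=S RR=W

t=6: FL=W FR=W RL=W RR=S
t=9: FL=W FR=S RL=W RR=W
t=32: FL=W FR=S RL=S RR=W
t=33: FL=W FR=S RL=S RR=W
t=36: FL=W FR=W RL=S RR=W


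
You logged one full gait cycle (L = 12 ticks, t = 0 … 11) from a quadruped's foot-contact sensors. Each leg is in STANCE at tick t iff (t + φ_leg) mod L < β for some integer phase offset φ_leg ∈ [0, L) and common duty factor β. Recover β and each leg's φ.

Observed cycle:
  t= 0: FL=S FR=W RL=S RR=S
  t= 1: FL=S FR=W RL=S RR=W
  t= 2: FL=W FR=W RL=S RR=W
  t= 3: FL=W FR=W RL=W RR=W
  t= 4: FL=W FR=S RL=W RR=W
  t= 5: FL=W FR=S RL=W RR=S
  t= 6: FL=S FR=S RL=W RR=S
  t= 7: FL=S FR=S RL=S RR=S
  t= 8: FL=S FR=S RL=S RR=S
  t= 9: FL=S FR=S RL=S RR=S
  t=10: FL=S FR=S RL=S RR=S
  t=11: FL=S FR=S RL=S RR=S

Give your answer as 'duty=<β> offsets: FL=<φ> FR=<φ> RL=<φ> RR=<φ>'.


duty=8 offsets: FL=6 FR=8 RL=5 RR=7

duty β = stance ticks per leg = 8
FL: stance ticks = 8; W→S at t=6 → φ=6
FR: stance ticks = 8; W→S at t=4 → φ=8
RL: stance ticks = 8; W→S at t=7 → φ=5
RR: stance ticks = 8; W→S at t=5 → φ=7


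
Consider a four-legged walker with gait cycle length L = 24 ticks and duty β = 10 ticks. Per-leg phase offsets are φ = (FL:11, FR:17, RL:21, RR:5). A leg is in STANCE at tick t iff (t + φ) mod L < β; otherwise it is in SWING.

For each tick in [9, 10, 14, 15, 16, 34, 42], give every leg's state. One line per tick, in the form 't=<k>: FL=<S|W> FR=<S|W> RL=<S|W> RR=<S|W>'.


t=9: phase=(20,2,6,14) vs β=10 → FL=W FR=S RL=S RR=W
t=10: phase=(21,3,7,15) vs β=10 → FL=W FR=S RL=S RR=W
t=14: phase=(1,7,11,19) vs β=10 → FL=S FR=S RL=W RR=W
t=15: phase=(2,8,12,20) vs β=10 → FL=S FR=S RL=W RR=W
t=16: phase=(3,9,13,21) vs β=10 → FL=S FR=S RL=W RR=W
t=34: phase=(21,3,7,15) vs β=10 → FL=W FR=S RL=S RR=W
t=42: phase=(5,11,15,23) vs β=10 → FL=S FR=W RL=W RR=W

t=9: FL=W FR=S RL=S RR=W
t=10: FL=W FR=S RL=S RR=W
t=14: FL=S FR=S RL=W RR=W
t=15: FL=S FR=S RL=W RR=W
t=16: FL=S FR=S RL=W RR=W
t=34: FL=W FR=S RL=S RR=W
t=42: FL=S FR=W RL=W RR=W


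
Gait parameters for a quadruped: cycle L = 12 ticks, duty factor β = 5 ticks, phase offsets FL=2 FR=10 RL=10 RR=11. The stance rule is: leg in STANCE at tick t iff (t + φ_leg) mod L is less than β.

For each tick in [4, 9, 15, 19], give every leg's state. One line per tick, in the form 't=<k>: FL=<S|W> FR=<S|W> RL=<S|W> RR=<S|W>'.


t=4: phase=(6,2,2,3) vs β=5 → FL=W FR=S RL=S RR=S
t=9: phase=(11,7,7,8) vs β=5 → FL=W FR=W RL=W RR=W
t=15: phase=(5,1,1,2) vs β=5 → FL=W FR=S RL=S RR=S
t=19: phase=(9,5,5,6) vs β=5 → FL=W FR=W RL=W RR=W

t=4: FL=W FR=S RL=S RR=S
t=9: FL=W FR=W RL=W RR=W
t=15: FL=W FR=S RL=S RR=S
t=19: FL=W FR=W RL=W RR=W


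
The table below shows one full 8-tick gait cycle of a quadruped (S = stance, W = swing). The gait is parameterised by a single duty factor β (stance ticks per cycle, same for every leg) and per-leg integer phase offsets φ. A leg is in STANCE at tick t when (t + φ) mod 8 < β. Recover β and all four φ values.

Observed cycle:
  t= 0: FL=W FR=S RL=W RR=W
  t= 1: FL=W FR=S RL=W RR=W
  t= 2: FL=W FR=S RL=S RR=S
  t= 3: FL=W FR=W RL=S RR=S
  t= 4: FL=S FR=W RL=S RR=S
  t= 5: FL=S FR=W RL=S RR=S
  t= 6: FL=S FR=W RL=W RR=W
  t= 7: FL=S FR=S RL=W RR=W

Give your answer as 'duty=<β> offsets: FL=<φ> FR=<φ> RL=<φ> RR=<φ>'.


duty β = stance ticks per leg = 4
FL: stance ticks = 4; W→S at t=4 → φ=4
FR: stance ticks = 4; W→S at t=7 → φ=1
RL: stance ticks = 4; W→S at t=2 → φ=6
RR: stance ticks = 4; W→S at t=2 → φ=6

duty=4 offsets: FL=4 FR=1 RL=6 RR=6


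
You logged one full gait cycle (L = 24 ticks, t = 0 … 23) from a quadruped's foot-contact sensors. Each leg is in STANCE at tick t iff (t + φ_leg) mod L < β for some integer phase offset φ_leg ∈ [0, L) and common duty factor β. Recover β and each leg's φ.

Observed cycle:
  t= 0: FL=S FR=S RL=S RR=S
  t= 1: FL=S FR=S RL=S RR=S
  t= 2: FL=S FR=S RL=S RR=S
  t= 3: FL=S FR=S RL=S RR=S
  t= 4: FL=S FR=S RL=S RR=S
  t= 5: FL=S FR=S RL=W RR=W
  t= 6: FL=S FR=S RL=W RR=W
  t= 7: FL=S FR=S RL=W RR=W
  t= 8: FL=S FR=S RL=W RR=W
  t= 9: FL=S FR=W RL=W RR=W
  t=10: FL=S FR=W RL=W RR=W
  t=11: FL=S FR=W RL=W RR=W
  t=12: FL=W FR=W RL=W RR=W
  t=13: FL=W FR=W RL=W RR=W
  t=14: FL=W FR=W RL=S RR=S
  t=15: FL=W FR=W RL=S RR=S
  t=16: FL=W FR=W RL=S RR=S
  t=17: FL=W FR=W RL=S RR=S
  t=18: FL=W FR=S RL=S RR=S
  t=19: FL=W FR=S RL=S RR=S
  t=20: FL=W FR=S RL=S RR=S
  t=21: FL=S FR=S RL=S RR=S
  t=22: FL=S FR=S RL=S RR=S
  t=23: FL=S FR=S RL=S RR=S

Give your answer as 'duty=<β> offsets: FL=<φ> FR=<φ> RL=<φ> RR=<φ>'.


duty=15 offsets: FL=3 FR=6 RL=10 RR=10

duty β = stance ticks per leg = 15
FL: stance ticks = 15; W→S at t=21 → φ=3
FR: stance ticks = 15; W→S at t=18 → φ=6
RL: stance ticks = 15; W→S at t=14 → φ=10
RR: stance ticks = 15; W→S at t=14 → φ=10


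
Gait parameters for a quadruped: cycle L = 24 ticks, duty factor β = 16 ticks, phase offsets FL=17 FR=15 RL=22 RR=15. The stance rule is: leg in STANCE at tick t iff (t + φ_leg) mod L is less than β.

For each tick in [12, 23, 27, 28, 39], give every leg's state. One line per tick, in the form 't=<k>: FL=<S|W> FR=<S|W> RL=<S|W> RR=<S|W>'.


t=12: FL=S FR=S RL=S RR=S
t=23: FL=W FR=S RL=W RR=S
t=27: FL=W FR=W RL=S RR=W
t=28: FL=W FR=W RL=S RR=W
t=39: FL=S FR=S RL=S RR=S

t=12: phase=(5,3,10,3) vs β=16 → FL=S FR=S RL=S RR=S
t=23: phase=(16,14,21,14) vs β=16 → FL=W FR=S RL=W RR=S
t=27: phase=(20,18,1,18) vs β=16 → FL=W FR=W RL=S RR=W
t=28: phase=(21,19,2,19) vs β=16 → FL=W FR=W RL=S RR=W
t=39: phase=(8,6,13,6) vs β=16 → FL=S FR=S RL=S RR=S


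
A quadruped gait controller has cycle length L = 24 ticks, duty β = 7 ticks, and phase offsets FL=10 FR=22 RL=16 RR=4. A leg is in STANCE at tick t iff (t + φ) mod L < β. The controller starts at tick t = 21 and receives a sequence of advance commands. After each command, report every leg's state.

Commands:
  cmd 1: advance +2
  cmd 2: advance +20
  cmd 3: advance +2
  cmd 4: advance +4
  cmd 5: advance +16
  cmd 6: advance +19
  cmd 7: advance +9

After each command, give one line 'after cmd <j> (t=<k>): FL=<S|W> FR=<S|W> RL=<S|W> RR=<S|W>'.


start t=21: FL=W FR=W RL=W RR=S
cmd 1: advance +2 → t=23, phase=(9,21,15,3) → FL=W FR=W RL=W RR=S
cmd 2: advance +20 → t=43, phase=(5,17,11,23) → FL=S FR=W RL=W RR=W
cmd 3: advance +2 → t=45, phase=(7,19,13,1) → FL=W FR=W RL=W RR=S
cmd 4: advance +4 → t=49, phase=(11,23,17,5) → FL=W FR=W RL=W RR=S
cmd 5: advance +16 → t=65, phase=(3,15,9,21) → FL=S FR=W RL=W RR=W
cmd 6: advance +19 → t=84, phase=(22,10,4,16) → FL=W FR=W RL=S RR=W
cmd 7: advance +9 → t=93, phase=(7,19,13,1) → FL=W FR=W RL=W RR=S

after cmd 1 (t=23): FL=W FR=W RL=W RR=S
after cmd 2 (t=43): FL=S FR=W RL=W RR=W
after cmd 3 (t=45): FL=W FR=W RL=W RR=S
after cmd 4 (t=49): FL=W FR=W RL=W RR=S
after cmd 5 (t=65): FL=S FR=W RL=W RR=W
after cmd 6 (t=84): FL=W FR=W RL=S RR=W
after cmd 7 (t=93): FL=W FR=W RL=W RR=S


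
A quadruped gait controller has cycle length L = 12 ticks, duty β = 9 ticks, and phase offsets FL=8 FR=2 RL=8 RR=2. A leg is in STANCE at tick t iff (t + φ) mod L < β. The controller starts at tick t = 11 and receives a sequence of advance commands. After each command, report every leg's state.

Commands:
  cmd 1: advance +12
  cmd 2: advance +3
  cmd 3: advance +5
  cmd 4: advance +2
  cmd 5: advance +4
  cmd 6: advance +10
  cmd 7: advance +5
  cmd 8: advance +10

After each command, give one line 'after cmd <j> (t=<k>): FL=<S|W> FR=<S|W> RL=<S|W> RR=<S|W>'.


start t=11: FL=S FR=S RL=S RR=S
cmd 1: advance +12 → t=23, phase=(7,1,7,1) → FL=S FR=S RL=S RR=S
cmd 2: advance +3 → t=26, phase=(10,4,10,4) → FL=W FR=S RL=W RR=S
cmd 3: advance +5 → t=31, phase=(3,9,3,9) → FL=S FR=W RL=S RR=W
cmd 4: advance +2 → t=33, phase=(5,11,5,11) → FL=S FR=W RL=S RR=W
cmd 5: advance +4 → t=37, phase=(9,3,9,3) → FL=W FR=S RL=W RR=S
cmd 6: advance +10 → t=47, phase=(7,1,7,1) → FL=S FR=S RL=S RR=S
cmd 7: advance +5 → t=52, phase=(0,6,0,6) → FL=S FR=S RL=S RR=S
cmd 8: advance +10 → t=62, phase=(10,4,10,4) → FL=W FR=S RL=W RR=S

after cmd 1 (t=23): FL=S FR=S RL=S RR=S
after cmd 2 (t=26): FL=W FR=S RL=W RR=S
after cmd 3 (t=31): FL=S FR=W RL=S RR=W
after cmd 4 (t=33): FL=S FR=W RL=S RR=W
after cmd 5 (t=37): FL=W FR=S RL=W RR=S
after cmd 6 (t=47): FL=S FR=S RL=S RR=S
after cmd 7 (t=52): FL=S FR=S RL=S RR=S
after cmd 8 (t=62): FL=W FR=S RL=W RR=S


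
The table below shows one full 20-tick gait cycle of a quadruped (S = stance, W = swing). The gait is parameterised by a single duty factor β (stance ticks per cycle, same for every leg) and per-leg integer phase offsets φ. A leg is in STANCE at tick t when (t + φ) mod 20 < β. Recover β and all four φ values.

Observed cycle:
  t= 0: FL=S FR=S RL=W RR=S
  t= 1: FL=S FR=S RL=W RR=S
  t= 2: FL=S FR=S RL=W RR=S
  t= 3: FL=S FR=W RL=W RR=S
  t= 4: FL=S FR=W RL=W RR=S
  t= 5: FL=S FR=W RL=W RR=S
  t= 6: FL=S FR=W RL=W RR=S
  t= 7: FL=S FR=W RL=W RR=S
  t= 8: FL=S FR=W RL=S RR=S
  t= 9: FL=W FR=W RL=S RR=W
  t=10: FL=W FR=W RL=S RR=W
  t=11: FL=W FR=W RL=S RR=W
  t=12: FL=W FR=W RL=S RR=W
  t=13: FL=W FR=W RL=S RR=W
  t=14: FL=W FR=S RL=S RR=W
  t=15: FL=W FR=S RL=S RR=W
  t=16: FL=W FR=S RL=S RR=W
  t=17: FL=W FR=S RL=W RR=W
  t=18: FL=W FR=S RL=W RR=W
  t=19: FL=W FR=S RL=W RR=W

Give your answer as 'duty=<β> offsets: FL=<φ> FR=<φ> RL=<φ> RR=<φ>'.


duty=9 offsets: FL=0 FR=6 RL=12 RR=0

duty β = stance ticks per leg = 9
FL: stance ticks = 9; W→S at t=0 → φ=0
FR: stance ticks = 9; W→S at t=14 → φ=6
RL: stance ticks = 9; W→S at t=8 → φ=12
RR: stance ticks = 9; W→S at t=0 → φ=0


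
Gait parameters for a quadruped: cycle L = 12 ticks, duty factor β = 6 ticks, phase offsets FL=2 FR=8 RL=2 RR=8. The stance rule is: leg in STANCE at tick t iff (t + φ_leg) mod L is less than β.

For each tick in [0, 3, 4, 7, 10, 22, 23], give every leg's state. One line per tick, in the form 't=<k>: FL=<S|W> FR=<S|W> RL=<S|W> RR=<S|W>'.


t=0: FL=S FR=W RL=S RR=W
t=3: FL=S FR=W RL=S RR=W
t=4: FL=W FR=S RL=W RR=S
t=7: FL=W FR=S RL=W RR=S
t=10: FL=S FR=W RL=S RR=W
t=22: FL=S FR=W RL=S RR=W
t=23: FL=S FR=W RL=S RR=W

t=0: phase=(2,8,2,8) vs β=6 → FL=S FR=W RL=S RR=W
t=3: phase=(5,11,5,11) vs β=6 → FL=S FR=W RL=S RR=W
t=4: phase=(6,0,6,0) vs β=6 → FL=W FR=S RL=W RR=S
t=7: phase=(9,3,9,3) vs β=6 → FL=W FR=S RL=W RR=S
t=10: phase=(0,6,0,6) vs β=6 → FL=S FR=W RL=S RR=W
t=22: phase=(0,6,0,6) vs β=6 → FL=S FR=W RL=S RR=W
t=23: phase=(1,7,1,7) vs β=6 → FL=S FR=W RL=S RR=W


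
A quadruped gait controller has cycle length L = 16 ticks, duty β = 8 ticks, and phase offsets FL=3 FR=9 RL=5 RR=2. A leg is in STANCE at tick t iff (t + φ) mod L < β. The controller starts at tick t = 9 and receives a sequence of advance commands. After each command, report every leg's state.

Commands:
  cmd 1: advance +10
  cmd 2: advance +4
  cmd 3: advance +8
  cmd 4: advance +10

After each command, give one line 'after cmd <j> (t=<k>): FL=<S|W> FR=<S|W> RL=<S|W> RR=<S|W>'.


start t=9: FL=W FR=S RL=W RR=W
cmd 1: advance +10 → t=19, phase=(6,12,8,5) → FL=S FR=W RL=W RR=S
cmd 2: advance +4 → t=23, phase=(10,0,12,9) → FL=W FR=S RL=W RR=W
cmd 3: advance +8 → t=31, phase=(2,8,4,1) → FL=S FR=W RL=S RR=S
cmd 4: advance +10 → t=41, phase=(12,2,14,11) → FL=W FR=S RL=W RR=W

after cmd 1 (t=19): FL=S FR=W RL=W RR=S
after cmd 2 (t=23): FL=W FR=S RL=W RR=W
after cmd 3 (t=31): FL=S FR=W RL=S RR=S
after cmd 4 (t=41): FL=W FR=S RL=W RR=W


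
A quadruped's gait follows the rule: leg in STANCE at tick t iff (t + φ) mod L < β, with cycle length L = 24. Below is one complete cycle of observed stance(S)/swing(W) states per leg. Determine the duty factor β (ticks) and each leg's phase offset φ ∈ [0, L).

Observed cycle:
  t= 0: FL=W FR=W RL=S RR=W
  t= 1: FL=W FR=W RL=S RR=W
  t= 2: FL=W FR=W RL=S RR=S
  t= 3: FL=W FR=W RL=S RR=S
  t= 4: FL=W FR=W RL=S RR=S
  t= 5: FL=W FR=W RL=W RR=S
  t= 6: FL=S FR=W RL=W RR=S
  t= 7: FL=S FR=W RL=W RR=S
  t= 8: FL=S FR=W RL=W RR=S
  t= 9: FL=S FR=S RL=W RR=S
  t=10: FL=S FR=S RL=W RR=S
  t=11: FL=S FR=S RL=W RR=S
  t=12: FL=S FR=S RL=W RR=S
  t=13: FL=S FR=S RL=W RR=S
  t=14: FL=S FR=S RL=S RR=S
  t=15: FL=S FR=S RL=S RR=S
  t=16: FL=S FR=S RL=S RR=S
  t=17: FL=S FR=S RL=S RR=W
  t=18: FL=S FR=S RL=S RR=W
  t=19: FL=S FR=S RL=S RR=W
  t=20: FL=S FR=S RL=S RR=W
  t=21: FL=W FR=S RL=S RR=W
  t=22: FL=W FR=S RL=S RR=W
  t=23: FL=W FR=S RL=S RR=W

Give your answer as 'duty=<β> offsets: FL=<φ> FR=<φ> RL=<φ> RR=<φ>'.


duty β = stance ticks per leg = 15
FL: stance ticks = 15; W→S at t=6 → φ=18
FR: stance ticks = 15; W→S at t=9 → φ=15
RL: stance ticks = 15; W→S at t=14 → φ=10
RR: stance ticks = 15; W→S at t=2 → φ=22

duty=15 offsets: FL=18 FR=15 RL=10 RR=22


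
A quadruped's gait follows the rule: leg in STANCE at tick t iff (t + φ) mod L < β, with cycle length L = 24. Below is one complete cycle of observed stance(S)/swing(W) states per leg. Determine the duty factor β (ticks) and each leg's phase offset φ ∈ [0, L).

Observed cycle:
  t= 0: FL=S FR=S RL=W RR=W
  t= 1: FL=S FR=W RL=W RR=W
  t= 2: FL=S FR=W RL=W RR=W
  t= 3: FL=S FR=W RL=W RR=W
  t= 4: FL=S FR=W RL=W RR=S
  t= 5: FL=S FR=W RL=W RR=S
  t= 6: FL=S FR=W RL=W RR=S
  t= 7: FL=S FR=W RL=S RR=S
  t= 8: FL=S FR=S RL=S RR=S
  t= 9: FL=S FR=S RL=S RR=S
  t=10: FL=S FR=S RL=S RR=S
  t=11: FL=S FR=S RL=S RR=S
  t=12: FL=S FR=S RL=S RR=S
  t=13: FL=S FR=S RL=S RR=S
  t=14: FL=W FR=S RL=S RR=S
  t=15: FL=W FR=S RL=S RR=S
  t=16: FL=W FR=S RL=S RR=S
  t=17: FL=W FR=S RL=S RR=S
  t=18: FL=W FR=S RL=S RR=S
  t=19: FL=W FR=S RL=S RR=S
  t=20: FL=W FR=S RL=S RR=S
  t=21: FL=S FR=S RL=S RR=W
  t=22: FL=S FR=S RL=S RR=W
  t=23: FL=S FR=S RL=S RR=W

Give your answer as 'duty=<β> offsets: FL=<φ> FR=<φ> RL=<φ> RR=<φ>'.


duty=17 offsets: FL=3 FR=16 RL=17 RR=20

duty β = stance ticks per leg = 17
FL: stance ticks = 17; W→S at t=21 → φ=3
FR: stance ticks = 17; W→S at t=8 → φ=16
RL: stance ticks = 17; W→S at t=7 → φ=17
RR: stance ticks = 17; W→S at t=4 → φ=20


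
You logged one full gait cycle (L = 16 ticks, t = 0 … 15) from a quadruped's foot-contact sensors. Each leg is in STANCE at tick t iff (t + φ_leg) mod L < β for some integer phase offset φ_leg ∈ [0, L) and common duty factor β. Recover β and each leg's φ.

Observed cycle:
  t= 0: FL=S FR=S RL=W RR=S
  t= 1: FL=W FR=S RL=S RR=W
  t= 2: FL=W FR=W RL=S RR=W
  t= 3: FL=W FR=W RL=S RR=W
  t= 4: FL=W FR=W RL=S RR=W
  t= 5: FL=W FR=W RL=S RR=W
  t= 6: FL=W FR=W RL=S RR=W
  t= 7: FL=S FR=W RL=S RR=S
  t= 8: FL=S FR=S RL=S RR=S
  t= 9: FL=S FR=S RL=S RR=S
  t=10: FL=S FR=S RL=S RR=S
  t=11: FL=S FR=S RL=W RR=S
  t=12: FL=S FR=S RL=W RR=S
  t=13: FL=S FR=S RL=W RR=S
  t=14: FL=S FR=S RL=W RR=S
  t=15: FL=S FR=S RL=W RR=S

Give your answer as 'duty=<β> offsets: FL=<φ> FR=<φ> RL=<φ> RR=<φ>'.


duty β = stance ticks per leg = 10
FL: stance ticks = 10; W→S at t=7 → φ=9
FR: stance ticks = 10; W→S at t=8 → φ=8
RL: stance ticks = 10; W→S at t=1 → φ=15
RR: stance ticks = 10; W→S at t=7 → φ=9

duty=10 offsets: FL=9 FR=8 RL=15 RR=9


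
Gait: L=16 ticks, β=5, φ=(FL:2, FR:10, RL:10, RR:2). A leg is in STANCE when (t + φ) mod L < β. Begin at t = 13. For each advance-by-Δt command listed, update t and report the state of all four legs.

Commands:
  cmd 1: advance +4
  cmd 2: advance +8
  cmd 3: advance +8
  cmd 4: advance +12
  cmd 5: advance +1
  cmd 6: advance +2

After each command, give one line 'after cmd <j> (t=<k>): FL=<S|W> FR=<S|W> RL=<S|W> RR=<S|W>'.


start t=13: FL=W FR=W RL=W RR=W
cmd 1: advance +4 → t=17, phase=(3,11,11,3) → FL=S FR=W RL=W RR=S
cmd 2: advance +8 → t=25, phase=(11,3,3,11) → FL=W FR=S RL=S RR=W
cmd 3: advance +8 → t=33, phase=(3,11,11,3) → FL=S FR=W RL=W RR=S
cmd 4: advance +12 → t=45, phase=(15,7,7,15) → FL=W FR=W RL=W RR=W
cmd 5: advance +1 → t=46, phase=(0,8,8,0) → FL=S FR=W RL=W RR=S
cmd 6: advance +2 → t=48, phase=(2,10,10,2) → FL=S FR=W RL=W RR=S

after cmd 1 (t=17): FL=S FR=W RL=W RR=S
after cmd 2 (t=25): FL=W FR=S RL=S RR=W
after cmd 3 (t=33): FL=S FR=W RL=W RR=S
after cmd 4 (t=45): FL=W FR=W RL=W RR=W
after cmd 5 (t=46): FL=S FR=W RL=W RR=S
after cmd 6 (t=48): FL=S FR=W RL=W RR=S


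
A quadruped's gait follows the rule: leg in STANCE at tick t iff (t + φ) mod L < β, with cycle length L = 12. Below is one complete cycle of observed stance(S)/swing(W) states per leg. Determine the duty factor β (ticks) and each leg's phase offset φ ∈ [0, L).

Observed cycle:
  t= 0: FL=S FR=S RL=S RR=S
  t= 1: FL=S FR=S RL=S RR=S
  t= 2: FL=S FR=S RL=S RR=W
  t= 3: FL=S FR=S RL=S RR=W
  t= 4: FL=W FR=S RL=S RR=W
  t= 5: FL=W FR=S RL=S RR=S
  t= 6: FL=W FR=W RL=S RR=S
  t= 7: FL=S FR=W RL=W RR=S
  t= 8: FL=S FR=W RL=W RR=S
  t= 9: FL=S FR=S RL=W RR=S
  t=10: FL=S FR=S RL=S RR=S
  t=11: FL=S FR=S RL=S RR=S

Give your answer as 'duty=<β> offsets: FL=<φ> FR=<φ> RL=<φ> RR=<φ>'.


duty β = stance ticks per leg = 9
FL: stance ticks = 9; W→S at t=7 → φ=5
FR: stance ticks = 9; W→S at t=9 → φ=3
RL: stance ticks = 9; W→S at t=10 → φ=2
RR: stance ticks = 9; W→S at t=5 → φ=7

duty=9 offsets: FL=5 FR=3 RL=2 RR=7


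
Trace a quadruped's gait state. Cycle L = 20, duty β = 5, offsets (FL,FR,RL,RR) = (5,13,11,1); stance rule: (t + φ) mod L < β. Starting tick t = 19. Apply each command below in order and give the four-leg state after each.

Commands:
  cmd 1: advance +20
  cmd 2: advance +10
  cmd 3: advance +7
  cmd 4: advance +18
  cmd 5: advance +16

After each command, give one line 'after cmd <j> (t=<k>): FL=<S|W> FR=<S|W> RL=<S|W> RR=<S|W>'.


start t=19: FL=S FR=W RL=W RR=S
cmd 1: advance +20 → t=39, phase=(4,12,10,0) → FL=S FR=W RL=W RR=S
cmd 2: advance +10 → t=49, phase=(14,2,0,10) → FL=W FR=S RL=S RR=W
cmd 3: advance +7 → t=56, phase=(1,9,7,17) → FL=S FR=W RL=W RR=W
cmd 4: advance +18 → t=74, phase=(19,7,5,15) → FL=W FR=W RL=W RR=W
cmd 5: advance +16 → t=90, phase=(15,3,1,11) → FL=W FR=S RL=S RR=W

after cmd 1 (t=39): FL=S FR=W RL=W RR=S
after cmd 2 (t=49): FL=W FR=S RL=S RR=W
after cmd 3 (t=56): FL=S FR=W RL=W RR=W
after cmd 4 (t=74): FL=W FR=W RL=W RR=W
after cmd 5 (t=90): FL=W FR=S RL=S RR=W


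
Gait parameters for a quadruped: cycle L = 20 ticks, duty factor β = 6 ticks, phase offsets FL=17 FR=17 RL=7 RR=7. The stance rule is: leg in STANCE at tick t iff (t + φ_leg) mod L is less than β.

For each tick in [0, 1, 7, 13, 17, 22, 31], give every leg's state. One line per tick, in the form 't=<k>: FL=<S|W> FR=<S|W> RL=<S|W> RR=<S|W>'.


t=0: phase=(17,17,7,7) vs β=6 → FL=W FR=W RL=W RR=W
t=1: phase=(18,18,8,8) vs β=6 → FL=W FR=W RL=W RR=W
t=7: phase=(4,4,14,14) vs β=6 → FL=S FR=S RL=W RR=W
t=13: phase=(10,10,0,0) vs β=6 → FL=W FR=W RL=S RR=S
t=17: phase=(14,14,4,4) vs β=6 → FL=W FR=W RL=S RR=S
t=22: phase=(19,19,9,9) vs β=6 → FL=W FR=W RL=W RR=W
t=31: phase=(8,8,18,18) vs β=6 → FL=W FR=W RL=W RR=W

t=0: FL=W FR=W RL=W RR=W
t=1: FL=W FR=W RL=W RR=W
t=7: FL=S FR=S RL=W RR=W
t=13: FL=W FR=W RL=S RR=S
t=17: FL=W FR=W RL=S RR=S
t=22: FL=W FR=W RL=W RR=W
t=31: FL=W FR=W RL=W RR=W


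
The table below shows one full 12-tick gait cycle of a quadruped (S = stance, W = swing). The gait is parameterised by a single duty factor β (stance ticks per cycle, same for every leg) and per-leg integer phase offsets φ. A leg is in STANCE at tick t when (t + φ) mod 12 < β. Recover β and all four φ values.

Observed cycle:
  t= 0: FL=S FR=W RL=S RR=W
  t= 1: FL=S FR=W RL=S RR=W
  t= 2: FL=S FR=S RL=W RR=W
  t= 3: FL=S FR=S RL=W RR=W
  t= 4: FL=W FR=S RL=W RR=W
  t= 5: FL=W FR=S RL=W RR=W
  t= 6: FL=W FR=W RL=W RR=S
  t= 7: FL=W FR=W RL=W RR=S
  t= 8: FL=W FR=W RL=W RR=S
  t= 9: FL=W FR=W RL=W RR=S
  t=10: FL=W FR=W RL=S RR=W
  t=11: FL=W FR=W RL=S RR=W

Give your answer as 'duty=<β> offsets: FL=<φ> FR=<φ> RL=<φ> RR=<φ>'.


duty=4 offsets: FL=0 FR=10 RL=2 RR=6

duty β = stance ticks per leg = 4
FL: stance ticks = 4; W→S at t=0 → φ=0
FR: stance ticks = 4; W→S at t=2 → φ=10
RL: stance ticks = 4; W→S at t=10 → φ=2
RR: stance ticks = 4; W→S at t=6 → φ=6


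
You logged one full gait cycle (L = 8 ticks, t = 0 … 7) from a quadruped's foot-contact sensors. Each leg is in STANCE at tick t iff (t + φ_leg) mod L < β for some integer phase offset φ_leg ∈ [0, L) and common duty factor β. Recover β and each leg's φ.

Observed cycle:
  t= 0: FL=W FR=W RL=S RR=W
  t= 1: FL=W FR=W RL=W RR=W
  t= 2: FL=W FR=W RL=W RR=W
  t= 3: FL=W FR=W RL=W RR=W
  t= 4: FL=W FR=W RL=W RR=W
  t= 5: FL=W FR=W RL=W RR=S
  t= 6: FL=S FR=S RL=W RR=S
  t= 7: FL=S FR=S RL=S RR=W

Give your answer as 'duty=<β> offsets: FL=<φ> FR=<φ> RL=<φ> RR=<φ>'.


duty β = stance ticks per leg = 2
FL: stance ticks = 2; W→S at t=6 → φ=2
FR: stance ticks = 2; W→S at t=6 → φ=2
RL: stance ticks = 2; W→S at t=7 → φ=1
RR: stance ticks = 2; W→S at t=5 → φ=3

duty=2 offsets: FL=2 FR=2 RL=1 RR=3


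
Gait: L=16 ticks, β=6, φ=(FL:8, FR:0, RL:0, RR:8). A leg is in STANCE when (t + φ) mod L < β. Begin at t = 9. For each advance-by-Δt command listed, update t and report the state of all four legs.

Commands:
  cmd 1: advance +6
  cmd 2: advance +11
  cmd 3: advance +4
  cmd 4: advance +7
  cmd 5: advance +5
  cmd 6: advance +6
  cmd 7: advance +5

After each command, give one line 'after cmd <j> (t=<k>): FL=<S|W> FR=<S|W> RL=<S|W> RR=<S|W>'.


after cmd 1 (t=15): FL=W FR=W RL=W RR=W
after cmd 2 (t=26): FL=S FR=W RL=W RR=S
after cmd 3 (t=30): FL=W FR=W RL=W RR=W
after cmd 4 (t=37): FL=W FR=S RL=S RR=W
after cmd 5 (t=42): FL=S FR=W RL=W RR=S
after cmd 6 (t=48): FL=W FR=S RL=S RR=W
after cmd 7 (t=53): FL=W FR=S RL=S RR=W

start t=9: FL=S FR=W RL=W RR=S
cmd 1: advance +6 → t=15, phase=(7,15,15,7) → FL=W FR=W RL=W RR=W
cmd 2: advance +11 → t=26, phase=(2,10,10,2) → FL=S FR=W RL=W RR=S
cmd 3: advance +4 → t=30, phase=(6,14,14,6) → FL=W FR=W RL=W RR=W
cmd 4: advance +7 → t=37, phase=(13,5,5,13) → FL=W FR=S RL=S RR=W
cmd 5: advance +5 → t=42, phase=(2,10,10,2) → FL=S FR=W RL=W RR=S
cmd 6: advance +6 → t=48, phase=(8,0,0,8) → FL=W FR=S RL=S RR=W
cmd 7: advance +5 → t=53, phase=(13,5,5,13) → FL=W FR=S RL=S RR=W


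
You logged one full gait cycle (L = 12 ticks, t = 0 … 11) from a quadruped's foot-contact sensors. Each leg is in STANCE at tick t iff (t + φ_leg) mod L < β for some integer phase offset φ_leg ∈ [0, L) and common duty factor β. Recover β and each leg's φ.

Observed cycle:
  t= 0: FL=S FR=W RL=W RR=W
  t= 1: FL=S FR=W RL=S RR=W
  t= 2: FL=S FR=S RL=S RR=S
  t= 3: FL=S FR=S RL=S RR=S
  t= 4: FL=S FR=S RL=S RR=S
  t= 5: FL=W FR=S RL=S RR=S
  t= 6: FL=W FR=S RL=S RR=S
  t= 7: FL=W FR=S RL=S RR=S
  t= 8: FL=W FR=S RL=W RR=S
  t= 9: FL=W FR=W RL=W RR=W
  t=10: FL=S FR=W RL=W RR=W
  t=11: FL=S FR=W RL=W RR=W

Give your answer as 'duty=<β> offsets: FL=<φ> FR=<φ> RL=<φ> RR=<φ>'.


duty=7 offsets: FL=2 FR=10 RL=11 RR=10

duty β = stance ticks per leg = 7
FL: stance ticks = 7; W→S at t=10 → φ=2
FR: stance ticks = 7; W→S at t=2 → φ=10
RL: stance ticks = 7; W→S at t=1 → φ=11
RR: stance ticks = 7; W→S at t=2 → φ=10


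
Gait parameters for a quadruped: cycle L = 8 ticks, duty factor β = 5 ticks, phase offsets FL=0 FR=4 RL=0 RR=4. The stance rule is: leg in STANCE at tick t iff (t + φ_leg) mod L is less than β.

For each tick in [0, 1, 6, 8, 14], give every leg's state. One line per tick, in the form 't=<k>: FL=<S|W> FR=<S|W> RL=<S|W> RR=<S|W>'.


t=0: FL=S FR=S RL=S RR=S
t=1: FL=S FR=W RL=S RR=W
t=6: FL=W FR=S RL=W RR=S
t=8: FL=S FR=S RL=S RR=S
t=14: FL=W FR=S RL=W RR=S

t=0: phase=(0,4,0,4) vs β=5 → FL=S FR=S RL=S RR=S
t=1: phase=(1,5,1,5) vs β=5 → FL=S FR=W RL=S RR=W
t=6: phase=(6,2,6,2) vs β=5 → FL=W FR=S RL=W RR=S
t=8: phase=(0,4,0,4) vs β=5 → FL=S FR=S RL=S RR=S
t=14: phase=(6,2,6,2) vs β=5 → FL=W FR=S RL=W RR=S


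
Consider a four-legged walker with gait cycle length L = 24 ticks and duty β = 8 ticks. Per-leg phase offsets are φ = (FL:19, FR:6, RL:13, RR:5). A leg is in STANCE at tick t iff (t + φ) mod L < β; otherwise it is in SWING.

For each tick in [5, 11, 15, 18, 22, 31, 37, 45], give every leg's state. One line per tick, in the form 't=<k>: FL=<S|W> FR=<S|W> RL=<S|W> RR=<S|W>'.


t=5: FL=S FR=W RL=W RR=W
t=11: FL=S FR=W RL=S RR=W
t=15: FL=W FR=W RL=S RR=W
t=18: FL=W FR=S RL=S RR=W
t=22: FL=W FR=S RL=W RR=S
t=31: FL=S FR=W RL=W RR=W
t=37: FL=W FR=W RL=S RR=W
t=45: FL=W FR=S RL=W RR=S

t=5: phase=(0,11,18,10) vs β=8 → FL=S FR=W RL=W RR=W
t=11: phase=(6,17,0,16) vs β=8 → FL=S FR=W RL=S RR=W
t=15: phase=(10,21,4,20) vs β=8 → FL=W FR=W RL=S RR=W
t=18: phase=(13,0,7,23) vs β=8 → FL=W FR=S RL=S RR=W
t=22: phase=(17,4,11,3) vs β=8 → FL=W FR=S RL=W RR=S
t=31: phase=(2,13,20,12) vs β=8 → FL=S FR=W RL=W RR=W
t=37: phase=(8,19,2,18) vs β=8 → FL=W FR=W RL=S RR=W
t=45: phase=(16,3,10,2) vs β=8 → FL=W FR=S RL=W RR=S


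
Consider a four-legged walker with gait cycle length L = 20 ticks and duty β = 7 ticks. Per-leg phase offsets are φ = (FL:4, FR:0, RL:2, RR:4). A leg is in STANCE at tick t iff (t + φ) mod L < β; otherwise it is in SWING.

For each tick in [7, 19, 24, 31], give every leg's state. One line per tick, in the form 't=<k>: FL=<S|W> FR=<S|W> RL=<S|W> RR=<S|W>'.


t=7: phase=(11,7,9,11) vs β=7 → FL=W FR=W RL=W RR=W
t=19: phase=(3,19,1,3) vs β=7 → FL=S FR=W RL=S RR=S
t=24: phase=(8,4,6,8) vs β=7 → FL=W FR=S RL=S RR=W
t=31: phase=(15,11,13,15) vs β=7 → FL=W FR=W RL=W RR=W

t=7: FL=W FR=W RL=W RR=W
t=19: FL=S FR=W RL=S RR=S
t=24: FL=W FR=S RL=S RR=W
t=31: FL=W FR=W RL=W RR=W


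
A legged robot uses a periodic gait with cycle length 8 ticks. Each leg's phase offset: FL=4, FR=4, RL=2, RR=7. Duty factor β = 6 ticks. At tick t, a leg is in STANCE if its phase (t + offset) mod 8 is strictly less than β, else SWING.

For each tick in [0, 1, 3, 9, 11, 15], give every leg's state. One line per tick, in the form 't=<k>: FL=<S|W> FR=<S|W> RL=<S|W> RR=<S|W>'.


t=0: FL=S FR=S RL=S RR=W
t=1: FL=S FR=S RL=S RR=S
t=3: FL=W FR=W RL=S RR=S
t=9: FL=S FR=S RL=S RR=S
t=11: FL=W FR=W RL=S RR=S
t=15: FL=S FR=S RL=S RR=W

t=0: phase=(4,4,2,7) vs β=6 → FL=S FR=S RL=S RR=W
t=1: phase=(5,5,3,0) vs β=6 → FL=S FR=S RL=S RR=S
t=3: phase=(7,7,5,2) vs β=6 → FL=W FR=W RL=S RR=S
t=9: phase=(5,5,3,0) vs β=6 → FL=S FR=S RL=S RR=S
t=11: phase=(7,7,5,2) vs β=6 → FL=W FR=W RL=S RR=S
t=15: phase=(3,3,1,6) vs β=6 → FL=S FR=S RL=S RR=W


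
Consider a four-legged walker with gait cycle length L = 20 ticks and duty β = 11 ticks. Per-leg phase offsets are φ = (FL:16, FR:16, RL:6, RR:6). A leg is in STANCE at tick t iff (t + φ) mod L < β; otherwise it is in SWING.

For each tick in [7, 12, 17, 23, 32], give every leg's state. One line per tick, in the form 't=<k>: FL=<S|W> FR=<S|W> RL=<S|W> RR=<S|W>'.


t=7: phase=(3,3,13,13) vs β=11 → FL=S FR=S RL=W RR=W
t=12: phase=(8,8,18,18) vs β=11 → FL=S FR=S RL=W RR=W
t=17: phase=(13,13,3,3) vs β=11 → FL=W FR=W RL=S RR=S
t=23: phase=(19,19,9,9) vs β=11 → FL=W FR=W RL=S RR=S
t=32: phase=(8,8,18,18) vs β=11 → FL=S FR=S RL=W RR=W

t=7: FL=S FR=S RL=W RR=W
t=12: FL=S FR=S RL=W RR=W
t=17: FL=W FR=W RL=S RR=S
t=23: FL=W FR=W RL=S RR=S
t=32: FL=S FR=S RL=W RR=W


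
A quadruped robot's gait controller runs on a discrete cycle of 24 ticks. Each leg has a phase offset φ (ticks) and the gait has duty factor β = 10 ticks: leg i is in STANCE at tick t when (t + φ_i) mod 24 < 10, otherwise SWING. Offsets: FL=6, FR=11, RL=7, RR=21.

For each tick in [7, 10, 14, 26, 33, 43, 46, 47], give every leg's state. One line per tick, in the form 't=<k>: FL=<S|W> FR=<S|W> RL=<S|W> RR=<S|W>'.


t=7: phase=(13,18,14,4) vs β=10 → FL=W FR=W RL=W RR=S
t=10: phase=(16,21,17,7) vs β=10 → FL=W FR=W RL=W RR=S
t=14: phase=(20,1,21,11) vs β=10 → FL=W FR=S RL=W RR=W
t=26: phase=(8,13,9,23) vs β=10 → FL=S FR=W RL=S RR=W
t=33: phase=(15,20,16,6) vs β=10 → FL=W FR=W RL=W RR=S
t=43: phase=(1,6,2,16) vs β=10 → FL=S FR=S RL=S RR=W
t=46: phase=(4,9,5,19) vs β=10 → FL=S FR=S RL=S RR=W
t=47: phase=(5,10,6,20) vs β=10 → FL=S FR=W RL=S RR=W

t=7: FL=W FR=W RL=W RR=S
t=10: FL=W FR=W RL=W RR=S
t=14: FL=W FR=S RL=W RR=W
t=26: FL=S FR=W RL=S RR=W
t=33: FL=W FR=W RL=W RR=S
t=43: FL=S FR=S RL=S RR=W
t=46: FL=S FR=S RL=S RR=W
t=47: FL=S FR=W RL=S RR=W


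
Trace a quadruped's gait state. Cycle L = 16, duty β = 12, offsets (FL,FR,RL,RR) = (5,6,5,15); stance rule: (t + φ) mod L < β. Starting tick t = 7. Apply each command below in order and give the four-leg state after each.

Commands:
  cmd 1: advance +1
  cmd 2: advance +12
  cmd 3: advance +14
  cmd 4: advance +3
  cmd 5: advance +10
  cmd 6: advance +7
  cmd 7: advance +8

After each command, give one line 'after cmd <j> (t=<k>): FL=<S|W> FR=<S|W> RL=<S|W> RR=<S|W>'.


start t=7: FL=W FR=W RL=W RR=S
cmd 1: advance +1 → t=8, phase=(13,14,13,7) → FL=W FR=W RL=W RR=S
cmd 2: advance +12 → t=20, phase=(9,10,9,3) → FL=S FR=S RL=S RR=S
cmd 3: advance +14 → t=34, phase=(7,8,7,1) → FL=S FR=S RL=S RR=S
cmd 4: advance +3 → t=37, phase=(10,11,10,4) → FL=S FR=S RL=S RR=S
cmd 5: advance +10 → t=47, phase=(4,5,4,14) → FL=S FR=S RL=S RR=W
cmd 6: advance +7 → t=54, phase=(11,12,11,5) → FL=S FR=W RL=S RR=S
cmd 7: advance +8 → t=62, phase=(3,4,3,13) → FL=S FR=S RL=S RR=W

after cmd 1 (t=8): FL=W FR=W RL=W RR=S
after cmd 2 (t=20): FL=S FR=S RL=S RR=S
after cmd 3 (t=34): FL=S FR=S RL=S RR=S
after cmd 4 (t=37): FL=S FR=S RL=S RR=S
after cmd 5 (t=47): FL=S FR=S RL=S RR=W
after cmd 6 (t=54): FL=S FR=W RL=S RR=S
after cmd 7 (t=62): FL=S FR=S RL=S RR=W


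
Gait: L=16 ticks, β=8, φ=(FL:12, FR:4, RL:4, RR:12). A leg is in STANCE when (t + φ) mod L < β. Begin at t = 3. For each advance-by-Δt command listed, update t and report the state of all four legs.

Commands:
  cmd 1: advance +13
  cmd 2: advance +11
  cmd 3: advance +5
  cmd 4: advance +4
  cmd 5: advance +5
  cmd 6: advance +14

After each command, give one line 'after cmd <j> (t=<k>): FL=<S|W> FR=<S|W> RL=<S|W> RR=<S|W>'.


after cmd 1 (t=16): FL=W FR=S RL=S RR=W
after cmd 2 (t=27): FL=S FR=W RL=W RR=S
after cmd 3 (t=32): FL=W FR=S RL=S RR=W
after cmd 4 (t=36): FL=S FR=W RL=W RR=S
after cmd 5 (t=41): FL=S FR=W RL=W RR=S
after cmd 6 (t=55): FL=S FR=W RL=W RR=S

start t=3: FL=W FR=S RL=S RR=W
cmd 1: advance +13 → t=16, phase=(12,4,4,12) → FL=W FR=S RL=S RR=W
cmd 2: advance +11 → t=27, phase=(7,15,15,7) → FL=S FR=W RL=W RR=S
cmd 3: advance +5 → t=32, phase=(12,4,4,12) → FL=W FR=S RL=S RR=W
cmd 4: advance +4 → t=36, phase=(0,8,8,0) → FL=S FR=W RL=W RR=S
cmd 5: advance +5 → t=41, phase=(5,13,13,5) → FL=S FR=W RL=W RR=S
cmd 6: advance +14 → t=55, phase=(3,11,11,3) → FL=S FR=W RL=W RR=S


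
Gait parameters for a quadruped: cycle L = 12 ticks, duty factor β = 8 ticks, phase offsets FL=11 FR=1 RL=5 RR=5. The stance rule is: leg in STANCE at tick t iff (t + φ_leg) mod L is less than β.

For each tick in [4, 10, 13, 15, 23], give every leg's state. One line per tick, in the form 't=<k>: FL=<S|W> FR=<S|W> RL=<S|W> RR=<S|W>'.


t=4: phase=(3,5,9,9) vs β=8 → FL=S FR=S RL=W RR=W
t=10: phase=(9,11,3,3) vs β=8 → FL=W FR=W RL=S RR=S
t=13: phase=(0,2,6,6) vs β=8 → FL=S FR=S RL=S RR=S
t=15: phase=(2,4,8,8) vs β=8 → FL=S FR=S RL=W RR=W
t=23: phase=(10,0,4,4) vs β=8 → FL=W FR=S RL=S RR=S

t=4: FL=S FR=S RL=W RR=W
t=10: FL=W FR=W RL=S RR=S
t=13: FL=S FR=S RL=S RR=S
t=15: FL=S FR=S RL=W RR=W
t=23: FL=W FR=S RL=S RR=S


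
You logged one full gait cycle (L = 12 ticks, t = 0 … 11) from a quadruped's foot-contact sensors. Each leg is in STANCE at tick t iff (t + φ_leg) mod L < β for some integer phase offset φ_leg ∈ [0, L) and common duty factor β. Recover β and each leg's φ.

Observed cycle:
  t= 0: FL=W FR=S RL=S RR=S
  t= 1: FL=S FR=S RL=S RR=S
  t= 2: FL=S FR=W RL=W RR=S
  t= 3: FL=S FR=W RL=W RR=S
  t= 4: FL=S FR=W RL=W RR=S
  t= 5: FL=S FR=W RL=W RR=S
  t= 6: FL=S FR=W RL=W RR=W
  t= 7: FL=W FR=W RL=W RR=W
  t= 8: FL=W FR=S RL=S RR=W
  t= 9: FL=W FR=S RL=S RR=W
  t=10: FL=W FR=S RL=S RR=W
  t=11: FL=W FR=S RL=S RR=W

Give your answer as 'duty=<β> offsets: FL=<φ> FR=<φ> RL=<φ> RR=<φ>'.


duty β = stance ticks per leg = 6
FL: stance ticks = 6; W→S at t=1 → φ=11
FR: stance ticks = 6; W→S at t=8 → φ=4
RL: stance ticks = 6; W→S at t=8 → φ=4
RR: stance ticks = 6; W→S at t=0 → φ=0

duty=6 offsets: FL=11 FR=4 RL=4 RR=0


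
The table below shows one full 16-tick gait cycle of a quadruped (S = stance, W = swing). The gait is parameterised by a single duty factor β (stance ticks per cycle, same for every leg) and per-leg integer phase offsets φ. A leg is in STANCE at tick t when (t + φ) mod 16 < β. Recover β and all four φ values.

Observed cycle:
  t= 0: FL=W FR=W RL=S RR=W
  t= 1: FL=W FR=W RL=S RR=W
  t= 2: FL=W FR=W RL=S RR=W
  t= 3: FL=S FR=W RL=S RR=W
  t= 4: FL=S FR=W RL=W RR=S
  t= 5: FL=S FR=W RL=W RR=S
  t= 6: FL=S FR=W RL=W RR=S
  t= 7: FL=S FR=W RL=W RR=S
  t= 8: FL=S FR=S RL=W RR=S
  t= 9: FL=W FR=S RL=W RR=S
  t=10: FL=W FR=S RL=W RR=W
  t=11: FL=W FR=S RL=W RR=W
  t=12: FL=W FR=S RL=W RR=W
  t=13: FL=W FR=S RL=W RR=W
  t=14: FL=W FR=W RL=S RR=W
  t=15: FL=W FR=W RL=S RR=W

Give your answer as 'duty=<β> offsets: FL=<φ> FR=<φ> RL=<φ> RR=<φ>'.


duty=6 offsets: FL=13 FR=8 RL=2 RR=12

duty β = stance ticks per leg = 6
FL: stance ticks = 6; W→S at t=3 → φ=13
FR: stance ticks = 6; W→S at t=8 → φ=8
RL: stance ticks = 6; W→S at t=14 → φ=2
RR: stance ticks = 6; W→S at t=4 → φ=12


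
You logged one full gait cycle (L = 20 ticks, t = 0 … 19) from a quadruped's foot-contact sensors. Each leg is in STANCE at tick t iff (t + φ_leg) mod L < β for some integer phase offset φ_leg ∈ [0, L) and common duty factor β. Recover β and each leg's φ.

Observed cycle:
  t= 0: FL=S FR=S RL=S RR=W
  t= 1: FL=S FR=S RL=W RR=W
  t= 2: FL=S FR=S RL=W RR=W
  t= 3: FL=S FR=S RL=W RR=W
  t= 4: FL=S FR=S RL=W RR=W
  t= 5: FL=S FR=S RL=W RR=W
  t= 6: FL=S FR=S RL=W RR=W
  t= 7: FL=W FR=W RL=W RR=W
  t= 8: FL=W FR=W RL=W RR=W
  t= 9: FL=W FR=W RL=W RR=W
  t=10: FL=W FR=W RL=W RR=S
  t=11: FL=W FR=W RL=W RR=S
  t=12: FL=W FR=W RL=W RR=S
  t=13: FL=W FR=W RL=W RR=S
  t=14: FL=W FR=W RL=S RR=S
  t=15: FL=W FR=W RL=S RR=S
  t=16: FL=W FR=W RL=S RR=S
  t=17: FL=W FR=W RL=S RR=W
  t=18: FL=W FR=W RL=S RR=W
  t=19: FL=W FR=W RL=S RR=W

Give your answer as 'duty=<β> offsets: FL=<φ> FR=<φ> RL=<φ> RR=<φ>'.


duty=7 offsets: FL=0 FR=0 RL=6 RR=10

duty β = stance ticks per leg = 7
FL: stance ticks = 7; W→S at t=0 → φ=0
FR: stance ticks = 7; W→S at t=0 → φ=0
RL: stance ticks = 7; W→S at t=14 → φ=6
RR: stance ticks = 7; W→S at t=10 → φ=10


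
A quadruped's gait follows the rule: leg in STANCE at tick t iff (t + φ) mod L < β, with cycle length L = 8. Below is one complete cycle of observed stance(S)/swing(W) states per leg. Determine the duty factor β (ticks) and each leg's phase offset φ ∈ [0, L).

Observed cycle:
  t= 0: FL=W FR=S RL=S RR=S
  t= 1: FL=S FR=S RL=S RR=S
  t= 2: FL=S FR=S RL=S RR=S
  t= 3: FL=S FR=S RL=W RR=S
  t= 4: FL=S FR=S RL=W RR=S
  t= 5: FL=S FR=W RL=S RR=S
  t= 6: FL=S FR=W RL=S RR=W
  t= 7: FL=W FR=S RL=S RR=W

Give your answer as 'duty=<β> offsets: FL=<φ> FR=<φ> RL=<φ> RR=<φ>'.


duty=6 offsets: FL=7 FR=1 RL=3 RR=0

duty β = stance ticks per leg = 6
FL: stance ticks = 6; W→S at t=1 → φ=7
FR: stance ticks = 6; W→S at t=7 → φ=1
RL: stance ticks = 6; W→S at t=5 → φ=3
RR: stance ticks = 6; W→S at t=0 → φ=0


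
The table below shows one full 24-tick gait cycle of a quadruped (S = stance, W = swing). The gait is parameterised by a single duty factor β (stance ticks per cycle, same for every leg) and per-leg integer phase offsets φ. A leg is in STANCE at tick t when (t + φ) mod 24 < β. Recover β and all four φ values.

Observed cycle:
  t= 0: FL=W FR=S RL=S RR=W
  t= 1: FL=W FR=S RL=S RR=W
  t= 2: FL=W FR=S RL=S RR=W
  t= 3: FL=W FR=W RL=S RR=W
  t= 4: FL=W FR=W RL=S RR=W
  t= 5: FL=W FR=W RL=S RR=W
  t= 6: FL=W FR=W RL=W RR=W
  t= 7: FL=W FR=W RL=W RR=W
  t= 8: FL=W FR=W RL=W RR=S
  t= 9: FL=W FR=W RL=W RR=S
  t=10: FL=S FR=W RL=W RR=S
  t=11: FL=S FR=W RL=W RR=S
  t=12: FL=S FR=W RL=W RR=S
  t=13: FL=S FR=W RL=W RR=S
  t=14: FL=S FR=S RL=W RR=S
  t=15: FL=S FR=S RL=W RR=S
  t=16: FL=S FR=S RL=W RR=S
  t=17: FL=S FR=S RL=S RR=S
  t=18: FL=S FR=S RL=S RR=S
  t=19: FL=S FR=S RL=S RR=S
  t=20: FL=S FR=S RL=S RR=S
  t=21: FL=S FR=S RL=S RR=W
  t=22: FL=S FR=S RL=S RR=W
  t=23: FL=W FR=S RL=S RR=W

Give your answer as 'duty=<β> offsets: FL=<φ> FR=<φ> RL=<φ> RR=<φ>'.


duty=13 offsets: FL=14 FR=10 RL=7 RR=16

duty β = stance ticks per leg = 13
FL: stance ticks = 13; W→S at t=10 → φ=14
FR: stance ticks = 13; W→S at t=14 → φ=10
RL: stance ticks = 13; W→S at t=17 → φ=7
RR: stance ticks = 13; W→S at t=8 → φ=16
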